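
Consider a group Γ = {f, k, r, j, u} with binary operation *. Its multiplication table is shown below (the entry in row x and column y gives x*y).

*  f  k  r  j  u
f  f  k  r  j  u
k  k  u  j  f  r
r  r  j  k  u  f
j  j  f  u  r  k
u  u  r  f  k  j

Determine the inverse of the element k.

j

First locate the identity: row f matches the header, so f is the identity.
Scan row k for f: k*j = f. Hence k^(-1) = j.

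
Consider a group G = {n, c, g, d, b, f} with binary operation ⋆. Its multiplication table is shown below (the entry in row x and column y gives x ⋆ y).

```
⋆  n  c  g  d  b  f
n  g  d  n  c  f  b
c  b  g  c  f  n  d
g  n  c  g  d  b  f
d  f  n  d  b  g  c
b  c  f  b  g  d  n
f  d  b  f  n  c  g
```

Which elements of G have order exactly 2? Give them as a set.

{c, f, n}

Identity is g. Compute the order of each non-identity element by repeated multiplication:
  n: n → g  (order 2)
  c: c → g  (order 2)
  d: d → b → g  (order 3)
  b: b → d → g  (order 3)
  f: f → g  (order 2)
Elements of order 2: {c, f, n}.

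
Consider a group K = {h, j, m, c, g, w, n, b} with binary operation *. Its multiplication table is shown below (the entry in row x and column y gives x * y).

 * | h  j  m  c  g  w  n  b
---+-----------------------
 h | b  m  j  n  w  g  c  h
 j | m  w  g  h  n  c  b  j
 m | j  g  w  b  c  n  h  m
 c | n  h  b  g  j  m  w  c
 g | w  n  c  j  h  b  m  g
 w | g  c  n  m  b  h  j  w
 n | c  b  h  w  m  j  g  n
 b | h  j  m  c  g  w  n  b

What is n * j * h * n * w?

m

n * j = b
b * h = h
h * n = c
c * w = m
(Structurally, K here is isomorphic to the cyclic group Z_8.)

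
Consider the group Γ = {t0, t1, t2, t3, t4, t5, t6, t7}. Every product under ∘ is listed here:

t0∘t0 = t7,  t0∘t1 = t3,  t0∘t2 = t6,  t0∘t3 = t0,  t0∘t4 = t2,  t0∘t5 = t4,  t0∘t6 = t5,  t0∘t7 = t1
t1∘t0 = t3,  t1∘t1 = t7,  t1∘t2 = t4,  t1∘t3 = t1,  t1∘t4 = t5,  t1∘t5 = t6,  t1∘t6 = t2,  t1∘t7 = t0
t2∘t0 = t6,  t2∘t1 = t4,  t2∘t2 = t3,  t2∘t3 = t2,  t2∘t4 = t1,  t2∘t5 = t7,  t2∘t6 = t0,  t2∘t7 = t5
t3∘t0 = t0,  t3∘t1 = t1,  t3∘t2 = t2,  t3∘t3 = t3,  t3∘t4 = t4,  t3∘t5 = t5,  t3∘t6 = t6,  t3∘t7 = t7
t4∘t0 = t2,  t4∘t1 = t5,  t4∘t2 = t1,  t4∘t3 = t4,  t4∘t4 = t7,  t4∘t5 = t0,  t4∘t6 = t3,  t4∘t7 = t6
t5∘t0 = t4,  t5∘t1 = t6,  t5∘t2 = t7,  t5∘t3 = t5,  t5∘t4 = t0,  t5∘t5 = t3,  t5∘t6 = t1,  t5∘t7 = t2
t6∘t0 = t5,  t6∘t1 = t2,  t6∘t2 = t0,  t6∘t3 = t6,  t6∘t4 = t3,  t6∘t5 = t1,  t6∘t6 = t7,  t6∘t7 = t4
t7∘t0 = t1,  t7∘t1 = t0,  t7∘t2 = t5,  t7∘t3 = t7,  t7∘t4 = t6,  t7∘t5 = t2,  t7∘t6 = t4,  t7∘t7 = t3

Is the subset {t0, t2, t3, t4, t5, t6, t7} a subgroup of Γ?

t0 ∘ t7 = t1, which is not in {t0, t2, t3, t4, t5, t6, t7}.
The subset is not closed under ∘, so it is not a subgroup.

No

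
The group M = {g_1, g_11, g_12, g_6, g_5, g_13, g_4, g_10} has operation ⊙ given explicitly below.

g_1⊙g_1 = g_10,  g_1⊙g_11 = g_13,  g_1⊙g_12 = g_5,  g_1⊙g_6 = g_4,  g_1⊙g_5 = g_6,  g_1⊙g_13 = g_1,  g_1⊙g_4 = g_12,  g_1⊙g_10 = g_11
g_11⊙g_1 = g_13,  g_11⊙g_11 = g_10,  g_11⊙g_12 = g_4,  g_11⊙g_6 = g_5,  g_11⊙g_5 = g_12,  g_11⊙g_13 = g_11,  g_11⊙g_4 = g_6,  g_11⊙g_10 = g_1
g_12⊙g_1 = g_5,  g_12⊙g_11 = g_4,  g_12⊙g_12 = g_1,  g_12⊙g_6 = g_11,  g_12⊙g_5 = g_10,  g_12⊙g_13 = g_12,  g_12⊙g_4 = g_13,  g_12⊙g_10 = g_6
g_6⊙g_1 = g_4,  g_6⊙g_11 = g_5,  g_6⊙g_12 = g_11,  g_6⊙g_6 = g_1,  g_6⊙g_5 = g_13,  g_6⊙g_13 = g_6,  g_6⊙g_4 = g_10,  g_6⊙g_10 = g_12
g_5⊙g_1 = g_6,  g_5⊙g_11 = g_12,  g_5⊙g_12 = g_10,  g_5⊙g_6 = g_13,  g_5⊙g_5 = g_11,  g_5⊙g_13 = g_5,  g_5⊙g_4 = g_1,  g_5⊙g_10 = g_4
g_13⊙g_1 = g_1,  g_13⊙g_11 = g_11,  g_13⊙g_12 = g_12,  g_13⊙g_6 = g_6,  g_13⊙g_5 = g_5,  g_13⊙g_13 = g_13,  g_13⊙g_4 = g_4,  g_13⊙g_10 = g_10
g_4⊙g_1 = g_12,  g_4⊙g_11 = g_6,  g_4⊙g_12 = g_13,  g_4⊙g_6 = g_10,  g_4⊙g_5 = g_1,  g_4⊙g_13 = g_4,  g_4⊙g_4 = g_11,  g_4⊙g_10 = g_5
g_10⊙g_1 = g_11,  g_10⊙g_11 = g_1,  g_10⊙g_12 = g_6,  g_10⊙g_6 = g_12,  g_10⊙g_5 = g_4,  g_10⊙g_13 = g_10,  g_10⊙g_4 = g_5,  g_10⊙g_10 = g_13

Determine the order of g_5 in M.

8

The identity element is g_13 (its row matches the header).
g_5^1 = g_5
g_5^2 = g_5 ⊙ g_5 = g_11
g_5^3 = g_11 ⊙ g_5 = g_12
g_5^4 = g_12 ⊙ g_5 = g_10
g_5^5 = g_10 ⊙ g_5 = g_4
g_5^6 = g_4 ⊙ g_5 = g_1
g_5^7 = g_1 ⊙ g_5 = g_6
g_5^8 = g_6 ⊙ g_5 = g_13
The first power of g_5 equal to the identity is g_5^8, so ord(g_5) = 8.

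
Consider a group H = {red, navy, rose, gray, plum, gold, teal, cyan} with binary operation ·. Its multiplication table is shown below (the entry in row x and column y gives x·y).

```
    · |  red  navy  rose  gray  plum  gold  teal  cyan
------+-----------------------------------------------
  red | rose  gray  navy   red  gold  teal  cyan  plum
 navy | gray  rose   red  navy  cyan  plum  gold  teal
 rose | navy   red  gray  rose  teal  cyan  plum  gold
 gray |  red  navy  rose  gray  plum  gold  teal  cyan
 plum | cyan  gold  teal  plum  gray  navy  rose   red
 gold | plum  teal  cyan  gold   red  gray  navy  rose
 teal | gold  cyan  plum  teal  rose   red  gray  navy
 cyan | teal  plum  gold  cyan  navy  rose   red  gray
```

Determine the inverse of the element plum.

First locate the identity: row gray matches the header, so gray is the identity.
Scan row plum for gray: plum·plum = gray. Hence plum^(-1) = plum.
(Structurally, H here is isomorphic to the dihedral group D_4.)

plum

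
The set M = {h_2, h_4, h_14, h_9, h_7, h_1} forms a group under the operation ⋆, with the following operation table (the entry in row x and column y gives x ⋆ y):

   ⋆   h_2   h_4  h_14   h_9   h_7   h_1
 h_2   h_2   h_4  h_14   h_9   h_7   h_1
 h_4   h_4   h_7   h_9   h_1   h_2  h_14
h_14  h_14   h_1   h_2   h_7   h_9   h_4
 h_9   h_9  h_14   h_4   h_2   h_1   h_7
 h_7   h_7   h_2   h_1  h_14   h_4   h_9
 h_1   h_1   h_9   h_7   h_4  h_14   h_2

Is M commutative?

No

h_7 ⋆ h_1 = h_9 but h_1 ⋆ h_7 = h_14.
Since h_7 and h_1 do not commute, M is not abelian.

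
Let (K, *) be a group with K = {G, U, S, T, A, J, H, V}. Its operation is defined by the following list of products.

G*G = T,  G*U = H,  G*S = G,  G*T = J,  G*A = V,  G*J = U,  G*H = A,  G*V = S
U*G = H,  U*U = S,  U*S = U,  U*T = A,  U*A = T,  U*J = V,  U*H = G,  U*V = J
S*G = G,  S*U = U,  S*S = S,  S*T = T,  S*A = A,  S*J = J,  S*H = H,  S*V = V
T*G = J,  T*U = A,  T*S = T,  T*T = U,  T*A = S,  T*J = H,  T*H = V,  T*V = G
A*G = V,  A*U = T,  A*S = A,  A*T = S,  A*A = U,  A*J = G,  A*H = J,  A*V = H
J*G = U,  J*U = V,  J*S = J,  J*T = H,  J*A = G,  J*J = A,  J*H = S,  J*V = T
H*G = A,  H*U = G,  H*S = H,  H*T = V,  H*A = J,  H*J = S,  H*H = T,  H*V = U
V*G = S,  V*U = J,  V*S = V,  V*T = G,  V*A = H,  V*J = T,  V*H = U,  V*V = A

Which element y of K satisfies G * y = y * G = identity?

First locate the identity: row S matches the header, so S is the identity.
Scan row G for S: G * V = S. Hence G^(-1) = V.

V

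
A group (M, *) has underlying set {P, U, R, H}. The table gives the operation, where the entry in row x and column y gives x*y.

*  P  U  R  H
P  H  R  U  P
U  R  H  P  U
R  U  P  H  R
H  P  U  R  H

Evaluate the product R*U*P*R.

R*U = P
P*P = H
H*R = R

R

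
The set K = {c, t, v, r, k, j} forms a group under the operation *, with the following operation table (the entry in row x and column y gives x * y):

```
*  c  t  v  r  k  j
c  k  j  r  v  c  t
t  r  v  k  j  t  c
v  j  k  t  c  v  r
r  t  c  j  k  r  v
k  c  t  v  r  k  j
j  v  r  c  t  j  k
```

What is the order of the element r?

The identity element is k (its row matches the header).
r^1 = r
r^2 = r * r = k
The first power of r equal to the identity is r^2, so ord(r) = 2.

2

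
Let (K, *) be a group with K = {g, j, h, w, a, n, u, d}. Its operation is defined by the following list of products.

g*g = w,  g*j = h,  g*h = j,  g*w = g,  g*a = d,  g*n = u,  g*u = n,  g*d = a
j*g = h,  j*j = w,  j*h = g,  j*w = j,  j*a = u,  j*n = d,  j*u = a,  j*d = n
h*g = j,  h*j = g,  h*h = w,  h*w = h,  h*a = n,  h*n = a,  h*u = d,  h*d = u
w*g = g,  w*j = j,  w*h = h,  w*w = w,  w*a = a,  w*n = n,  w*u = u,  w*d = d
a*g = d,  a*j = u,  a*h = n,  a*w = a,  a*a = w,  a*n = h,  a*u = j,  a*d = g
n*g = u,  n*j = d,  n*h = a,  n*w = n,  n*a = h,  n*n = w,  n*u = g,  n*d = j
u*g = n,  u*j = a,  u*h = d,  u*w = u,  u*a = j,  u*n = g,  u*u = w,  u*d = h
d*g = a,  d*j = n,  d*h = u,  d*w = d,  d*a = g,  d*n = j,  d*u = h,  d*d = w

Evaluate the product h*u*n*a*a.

j

h*u = d
d*n = j
j*a = u
u*a = j
(Structurally, K here is isomorphic to the elementary abelian group (Z_2)^3.)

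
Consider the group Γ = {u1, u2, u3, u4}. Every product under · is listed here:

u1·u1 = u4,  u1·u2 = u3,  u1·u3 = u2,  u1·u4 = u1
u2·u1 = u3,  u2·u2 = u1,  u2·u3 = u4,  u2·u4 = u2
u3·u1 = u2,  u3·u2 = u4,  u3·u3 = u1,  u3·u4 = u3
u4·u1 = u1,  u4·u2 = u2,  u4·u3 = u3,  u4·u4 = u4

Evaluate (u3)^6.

u3^1 = u3
u3^2 = u3·u3 = u1
u3^3 = u1·u3 = u2
u3^4 = u2·u3 = u4
u3^5 = u4·u3 = u3
u3^6 = u3·u3 = u1

u1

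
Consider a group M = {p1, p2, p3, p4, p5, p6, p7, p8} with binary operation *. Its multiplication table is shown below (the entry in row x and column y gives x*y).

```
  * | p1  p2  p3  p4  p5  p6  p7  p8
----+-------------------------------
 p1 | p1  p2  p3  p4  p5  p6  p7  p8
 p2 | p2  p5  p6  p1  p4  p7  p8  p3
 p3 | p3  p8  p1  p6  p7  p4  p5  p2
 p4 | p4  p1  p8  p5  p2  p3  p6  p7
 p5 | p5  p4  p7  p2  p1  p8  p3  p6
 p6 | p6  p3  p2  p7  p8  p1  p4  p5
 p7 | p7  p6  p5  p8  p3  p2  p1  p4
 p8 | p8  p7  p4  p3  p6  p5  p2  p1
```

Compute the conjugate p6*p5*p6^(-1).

p5

The identity is p1. In row p6, the entry p1 sits in column p6, so p6^(-1) = p6.
p6*p5 = p8
p8*p6 = p5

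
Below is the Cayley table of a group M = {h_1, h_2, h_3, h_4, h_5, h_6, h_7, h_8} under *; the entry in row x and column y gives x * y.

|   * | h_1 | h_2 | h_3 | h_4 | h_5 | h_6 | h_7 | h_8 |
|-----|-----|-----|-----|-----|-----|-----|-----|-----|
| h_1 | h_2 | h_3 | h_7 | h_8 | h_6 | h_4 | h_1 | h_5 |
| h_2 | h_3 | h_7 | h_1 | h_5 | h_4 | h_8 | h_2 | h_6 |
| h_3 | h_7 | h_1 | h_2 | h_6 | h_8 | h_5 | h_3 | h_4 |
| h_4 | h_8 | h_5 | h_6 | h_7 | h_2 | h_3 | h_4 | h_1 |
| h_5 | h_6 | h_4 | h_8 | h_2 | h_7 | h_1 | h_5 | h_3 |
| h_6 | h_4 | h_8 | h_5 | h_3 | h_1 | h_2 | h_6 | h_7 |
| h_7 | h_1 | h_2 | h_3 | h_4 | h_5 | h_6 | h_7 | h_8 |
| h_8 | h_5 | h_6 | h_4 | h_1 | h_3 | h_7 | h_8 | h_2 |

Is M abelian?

Check whether the table is symmetric across its main diagonal.
Every entry (row x, col y) equals the entry (row y, col x), so M is abelian.

Yes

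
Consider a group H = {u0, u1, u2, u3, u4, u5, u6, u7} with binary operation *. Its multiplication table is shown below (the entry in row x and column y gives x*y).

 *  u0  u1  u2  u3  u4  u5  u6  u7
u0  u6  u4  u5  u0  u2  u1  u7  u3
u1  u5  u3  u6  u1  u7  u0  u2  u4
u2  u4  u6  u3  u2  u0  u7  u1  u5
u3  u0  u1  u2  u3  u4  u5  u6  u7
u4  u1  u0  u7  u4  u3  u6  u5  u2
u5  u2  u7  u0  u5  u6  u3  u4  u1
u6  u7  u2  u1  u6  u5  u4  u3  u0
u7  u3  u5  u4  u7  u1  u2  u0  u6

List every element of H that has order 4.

Identity is u3. Compute the order of each non-identity element by repeated multiplication:
  u0: u0 → u6 → u7 → u3  (order 4)
  u1: u1 → u3  (order 2)
  u2: u2 → u3  (order 2)
  u4: u4 → u3  (order 2)
  u5: u5 → u3  (order 2)
  u6: u6 → u3  (order 2)
  u7: u7 → u6 → u0 → u3  (order 4)
Elements of order 4: {u0, u7}.

{u0, u7}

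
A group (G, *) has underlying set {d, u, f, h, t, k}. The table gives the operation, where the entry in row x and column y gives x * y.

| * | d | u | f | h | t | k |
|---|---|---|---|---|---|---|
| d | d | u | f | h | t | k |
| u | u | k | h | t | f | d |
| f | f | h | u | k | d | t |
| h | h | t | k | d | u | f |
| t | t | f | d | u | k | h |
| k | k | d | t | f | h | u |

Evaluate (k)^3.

d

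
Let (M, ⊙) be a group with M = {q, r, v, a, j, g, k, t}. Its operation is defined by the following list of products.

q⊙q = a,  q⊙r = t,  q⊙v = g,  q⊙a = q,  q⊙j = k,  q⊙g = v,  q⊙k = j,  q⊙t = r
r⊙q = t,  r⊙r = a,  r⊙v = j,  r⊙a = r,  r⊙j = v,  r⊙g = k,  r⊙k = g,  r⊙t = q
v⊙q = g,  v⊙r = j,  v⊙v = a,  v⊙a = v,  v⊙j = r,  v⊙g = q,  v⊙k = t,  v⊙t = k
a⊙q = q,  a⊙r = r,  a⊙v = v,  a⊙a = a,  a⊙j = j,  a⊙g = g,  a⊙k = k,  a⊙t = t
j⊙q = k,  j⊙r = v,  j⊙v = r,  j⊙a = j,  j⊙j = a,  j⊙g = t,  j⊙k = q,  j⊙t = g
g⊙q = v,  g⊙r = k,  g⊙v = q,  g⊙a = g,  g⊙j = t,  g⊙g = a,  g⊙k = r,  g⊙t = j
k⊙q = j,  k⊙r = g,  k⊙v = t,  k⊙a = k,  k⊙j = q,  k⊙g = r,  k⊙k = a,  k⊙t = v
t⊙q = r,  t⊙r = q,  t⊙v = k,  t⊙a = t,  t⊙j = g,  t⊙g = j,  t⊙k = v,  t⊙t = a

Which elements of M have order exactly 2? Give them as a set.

{g, j, k, q, r, t, v}

Identity is a. Compute the order of each non-identity element by repeated multiplication:
  q: q → a  (order 2)
  r: r → a  (order 2)
  v: v → a  (order 2)
  j: j → a  (order 2)
  g: g → a  (order 2)
  k: k → a  (order 2)
  t: t → a  (order 2)
Elements of order 2: {g, j, k, q, r, t, v}.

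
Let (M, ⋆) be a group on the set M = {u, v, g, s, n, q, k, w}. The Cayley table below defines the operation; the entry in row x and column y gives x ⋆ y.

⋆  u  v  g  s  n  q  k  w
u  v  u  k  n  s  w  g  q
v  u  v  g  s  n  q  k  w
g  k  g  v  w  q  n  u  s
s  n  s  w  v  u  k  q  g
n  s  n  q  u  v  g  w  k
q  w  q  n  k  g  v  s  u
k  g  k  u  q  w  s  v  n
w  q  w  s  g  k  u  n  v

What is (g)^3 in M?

g^1 = g
g^2 = g ⋆ g = v
g^3 = v ⋆ g = g

g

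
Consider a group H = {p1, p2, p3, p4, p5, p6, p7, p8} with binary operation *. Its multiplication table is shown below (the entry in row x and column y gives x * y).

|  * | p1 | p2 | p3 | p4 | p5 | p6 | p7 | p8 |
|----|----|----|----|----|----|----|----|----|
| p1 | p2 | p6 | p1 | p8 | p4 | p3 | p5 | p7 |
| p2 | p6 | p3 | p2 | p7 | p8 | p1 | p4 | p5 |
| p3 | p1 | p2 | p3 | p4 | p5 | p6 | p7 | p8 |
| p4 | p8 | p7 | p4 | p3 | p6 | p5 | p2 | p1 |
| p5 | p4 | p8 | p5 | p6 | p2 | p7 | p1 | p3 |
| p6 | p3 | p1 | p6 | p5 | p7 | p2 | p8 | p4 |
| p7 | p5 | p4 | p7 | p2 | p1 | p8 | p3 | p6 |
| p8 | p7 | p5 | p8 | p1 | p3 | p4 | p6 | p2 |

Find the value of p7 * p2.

Read row p7, column p2: p7 * p2 = p4.

p4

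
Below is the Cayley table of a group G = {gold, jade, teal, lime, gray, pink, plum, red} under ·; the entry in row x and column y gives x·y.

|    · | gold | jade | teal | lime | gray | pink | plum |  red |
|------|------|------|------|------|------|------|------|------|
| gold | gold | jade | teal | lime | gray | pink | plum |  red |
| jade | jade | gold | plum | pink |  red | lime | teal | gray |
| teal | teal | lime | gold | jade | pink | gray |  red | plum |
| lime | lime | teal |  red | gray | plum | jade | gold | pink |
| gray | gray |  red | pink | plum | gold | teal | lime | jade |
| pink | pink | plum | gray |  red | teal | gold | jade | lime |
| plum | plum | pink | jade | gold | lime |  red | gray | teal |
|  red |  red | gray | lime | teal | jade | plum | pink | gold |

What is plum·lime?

gold

Read row plum, column lime: plum·lime = gold.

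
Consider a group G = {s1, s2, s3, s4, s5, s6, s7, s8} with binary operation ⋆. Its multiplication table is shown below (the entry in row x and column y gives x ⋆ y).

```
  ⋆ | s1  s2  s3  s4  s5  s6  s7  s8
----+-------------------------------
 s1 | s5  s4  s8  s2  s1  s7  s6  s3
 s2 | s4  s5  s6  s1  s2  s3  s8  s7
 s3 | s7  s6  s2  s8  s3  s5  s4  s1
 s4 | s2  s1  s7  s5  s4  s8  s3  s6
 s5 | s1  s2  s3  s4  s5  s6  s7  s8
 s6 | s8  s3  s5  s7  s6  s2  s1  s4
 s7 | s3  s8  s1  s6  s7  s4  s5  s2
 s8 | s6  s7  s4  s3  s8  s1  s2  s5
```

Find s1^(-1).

First locate the identity: row s5 matches the header, so s5 is the identity.
Scan row s1 for s5: s1 ⋆ s1 = s5. Hence s1^(-1) = s1.

s1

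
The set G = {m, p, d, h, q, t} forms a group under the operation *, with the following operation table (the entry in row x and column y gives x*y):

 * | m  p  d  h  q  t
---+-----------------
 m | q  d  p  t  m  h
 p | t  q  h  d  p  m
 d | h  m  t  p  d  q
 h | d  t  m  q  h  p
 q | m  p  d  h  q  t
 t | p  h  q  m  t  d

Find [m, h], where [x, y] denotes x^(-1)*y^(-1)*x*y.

d

Identity is q; from the table m^(-1) = m and h^(-1) = h.
m*h = t
t*m = p
p*h = d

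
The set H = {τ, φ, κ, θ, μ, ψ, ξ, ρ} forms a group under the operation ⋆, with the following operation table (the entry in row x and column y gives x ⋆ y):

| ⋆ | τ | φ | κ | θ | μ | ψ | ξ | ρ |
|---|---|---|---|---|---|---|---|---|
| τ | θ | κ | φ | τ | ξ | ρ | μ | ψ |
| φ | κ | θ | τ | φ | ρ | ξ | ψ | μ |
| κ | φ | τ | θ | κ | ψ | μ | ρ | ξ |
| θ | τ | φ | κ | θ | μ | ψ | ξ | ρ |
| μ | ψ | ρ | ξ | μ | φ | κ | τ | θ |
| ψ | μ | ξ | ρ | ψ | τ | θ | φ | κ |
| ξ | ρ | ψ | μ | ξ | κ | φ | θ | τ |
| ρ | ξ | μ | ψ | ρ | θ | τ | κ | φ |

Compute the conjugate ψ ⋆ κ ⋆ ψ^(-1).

τ

The identity is θ. In row ψ, the entry θ sits in column ψ, so ψ^(-1) = ψ.
ψ ⋆ κ = ρ
ρ ⋆ ψ = τ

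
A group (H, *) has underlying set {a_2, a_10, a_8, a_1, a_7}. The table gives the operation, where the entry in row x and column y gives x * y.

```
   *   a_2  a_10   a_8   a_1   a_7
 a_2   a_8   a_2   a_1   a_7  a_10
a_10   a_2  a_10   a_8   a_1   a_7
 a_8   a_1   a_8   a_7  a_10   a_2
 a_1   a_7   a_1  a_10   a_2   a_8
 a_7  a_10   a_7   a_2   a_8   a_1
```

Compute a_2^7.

a_2^1 = a_2
a_2^2 = a_2 * a_2 = a_8
a_2^3 = a_8 * a_2 = a_1
a_2^4 = a_1 * a_2 = a_7
a_2^5 = a_7 * a_2 = a_10
a_2^6 = a_10 * a_2 = a_2
a_2^7 = a_2 * a_2 = a_8

a_8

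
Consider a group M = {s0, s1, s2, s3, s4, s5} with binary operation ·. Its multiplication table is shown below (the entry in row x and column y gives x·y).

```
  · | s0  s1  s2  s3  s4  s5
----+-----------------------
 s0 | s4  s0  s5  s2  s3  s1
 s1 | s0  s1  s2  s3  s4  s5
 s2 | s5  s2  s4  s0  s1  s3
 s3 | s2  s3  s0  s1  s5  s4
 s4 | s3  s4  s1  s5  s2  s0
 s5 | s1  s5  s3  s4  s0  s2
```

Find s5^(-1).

First locate the identity: row s1 matches the header, so s1 is the identity.
Scan row s5 for s1: s5·s0 = s1. Hence s5^(-1) = s0.

s0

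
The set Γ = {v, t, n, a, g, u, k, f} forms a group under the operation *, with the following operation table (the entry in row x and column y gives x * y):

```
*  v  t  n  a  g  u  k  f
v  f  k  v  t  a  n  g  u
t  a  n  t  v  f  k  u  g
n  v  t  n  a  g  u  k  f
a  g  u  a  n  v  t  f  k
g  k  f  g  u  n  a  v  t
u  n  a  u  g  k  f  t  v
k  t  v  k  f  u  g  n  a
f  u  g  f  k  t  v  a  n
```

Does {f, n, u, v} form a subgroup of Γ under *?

Yes

{f, n, u, v} contains the identity n.
Checking products: every product of two elements of {f, n, u, v} (read from the table) lies in {f, n, u, v}, so the set is closed.
In a finite group, a nonempty closed subset is a subgroup. So {f, n, u, v} ≤ Γ.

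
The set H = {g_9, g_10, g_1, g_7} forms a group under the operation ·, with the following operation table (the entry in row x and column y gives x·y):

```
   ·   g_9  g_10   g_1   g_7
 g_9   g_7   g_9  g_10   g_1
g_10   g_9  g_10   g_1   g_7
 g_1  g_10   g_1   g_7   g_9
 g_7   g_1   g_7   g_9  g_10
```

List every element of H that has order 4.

Identity is g_10. Compute the order of each non-identity element by repeated multiplication:
  g_9: g_9 → g_7 → g_1 → g_10  (order 4)
  g_1: g_1 → g_7 → g_9 → g_10  (order 4)
  g_7: g_7 → g_10  (order 2)
Elements of order 4: {g_1, g_9}.
(Structurally, H here is isomorphic to the cyclic group Z_4.)

{g_1, g_9}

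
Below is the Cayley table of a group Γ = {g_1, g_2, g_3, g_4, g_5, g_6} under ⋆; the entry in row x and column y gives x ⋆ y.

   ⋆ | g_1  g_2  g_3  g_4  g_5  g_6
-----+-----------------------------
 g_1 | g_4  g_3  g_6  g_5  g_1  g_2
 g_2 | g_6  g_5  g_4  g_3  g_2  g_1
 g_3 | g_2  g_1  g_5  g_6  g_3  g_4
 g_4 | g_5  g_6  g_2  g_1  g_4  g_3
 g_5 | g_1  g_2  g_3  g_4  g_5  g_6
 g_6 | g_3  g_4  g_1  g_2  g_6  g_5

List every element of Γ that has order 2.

Identity is g_5. Compute the order of each non-identity element by repeated multiplication:
  g_1: g_1 → g_4 → g_5  (order 3)
  g_2: g_2 → g_5  (order 2)
  g_3: g_3 → g_5  (order 2)
  g_4: g_4 → g_1 → g_5  (order 3)
  g_6: g_6 → g_5  (order 2)
Elements of order 2: {g_2, g_3, g_6}.

{g_2, g_3, g_6}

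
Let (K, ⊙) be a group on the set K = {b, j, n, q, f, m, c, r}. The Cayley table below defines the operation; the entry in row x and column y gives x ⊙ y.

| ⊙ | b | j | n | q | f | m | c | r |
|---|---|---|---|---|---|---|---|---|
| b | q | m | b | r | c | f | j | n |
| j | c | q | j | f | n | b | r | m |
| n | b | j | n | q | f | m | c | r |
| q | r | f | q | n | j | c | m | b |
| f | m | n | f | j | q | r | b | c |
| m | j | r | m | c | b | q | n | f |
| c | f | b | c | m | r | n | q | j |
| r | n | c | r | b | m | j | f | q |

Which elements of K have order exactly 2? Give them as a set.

{q}

Identity is n. Compute the order of each non-identity element by repeated multiplication:
  b: b → q → r → n  (order 4)
  j: j → q → f → n  (order 4)
  q: q → n  (order 2)
  f: f → q → j → n  (order 4)
  m: m → q → c → n  (order 4)
  c: c → q → m → n  (order 4)
  r: r → q → b → n  (order 4)
Elements of order 2: {q}.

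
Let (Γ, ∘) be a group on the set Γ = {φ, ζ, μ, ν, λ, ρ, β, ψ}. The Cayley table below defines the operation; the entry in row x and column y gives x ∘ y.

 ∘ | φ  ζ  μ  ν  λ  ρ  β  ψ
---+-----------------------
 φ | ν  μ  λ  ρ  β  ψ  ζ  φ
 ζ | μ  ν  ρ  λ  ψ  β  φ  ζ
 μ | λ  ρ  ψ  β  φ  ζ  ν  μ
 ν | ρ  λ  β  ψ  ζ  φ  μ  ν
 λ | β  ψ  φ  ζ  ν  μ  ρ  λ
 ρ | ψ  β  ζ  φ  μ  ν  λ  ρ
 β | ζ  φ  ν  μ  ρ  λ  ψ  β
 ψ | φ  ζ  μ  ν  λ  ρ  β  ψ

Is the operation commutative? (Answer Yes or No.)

Check whether the table is symmetric across its main diagonal.
Every entry (row x, col y) equals the entry (row y, col x), so Γ is abelian.
(In fact Γ ≅ Z_2 x Z_4.)

Yes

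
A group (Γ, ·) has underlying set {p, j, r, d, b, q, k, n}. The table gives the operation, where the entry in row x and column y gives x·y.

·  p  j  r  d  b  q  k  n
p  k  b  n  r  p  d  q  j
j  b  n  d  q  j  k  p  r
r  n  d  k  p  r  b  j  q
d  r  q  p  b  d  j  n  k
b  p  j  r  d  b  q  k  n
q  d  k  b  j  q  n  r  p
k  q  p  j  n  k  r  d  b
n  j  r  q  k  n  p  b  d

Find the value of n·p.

Read row n, column p: n·p = j.

j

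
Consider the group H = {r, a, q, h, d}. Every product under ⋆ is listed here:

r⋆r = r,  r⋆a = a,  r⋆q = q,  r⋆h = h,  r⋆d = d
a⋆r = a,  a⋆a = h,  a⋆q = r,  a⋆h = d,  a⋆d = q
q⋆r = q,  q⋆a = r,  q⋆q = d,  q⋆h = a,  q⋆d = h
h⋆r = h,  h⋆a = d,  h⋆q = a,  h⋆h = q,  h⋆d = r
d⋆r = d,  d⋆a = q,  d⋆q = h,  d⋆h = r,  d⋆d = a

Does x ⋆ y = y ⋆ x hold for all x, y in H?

Check whether the table is symmetric across its main diagonal.
Every entry (row x, col y) equals the entry (row y, col x), so H is abelian.

Yes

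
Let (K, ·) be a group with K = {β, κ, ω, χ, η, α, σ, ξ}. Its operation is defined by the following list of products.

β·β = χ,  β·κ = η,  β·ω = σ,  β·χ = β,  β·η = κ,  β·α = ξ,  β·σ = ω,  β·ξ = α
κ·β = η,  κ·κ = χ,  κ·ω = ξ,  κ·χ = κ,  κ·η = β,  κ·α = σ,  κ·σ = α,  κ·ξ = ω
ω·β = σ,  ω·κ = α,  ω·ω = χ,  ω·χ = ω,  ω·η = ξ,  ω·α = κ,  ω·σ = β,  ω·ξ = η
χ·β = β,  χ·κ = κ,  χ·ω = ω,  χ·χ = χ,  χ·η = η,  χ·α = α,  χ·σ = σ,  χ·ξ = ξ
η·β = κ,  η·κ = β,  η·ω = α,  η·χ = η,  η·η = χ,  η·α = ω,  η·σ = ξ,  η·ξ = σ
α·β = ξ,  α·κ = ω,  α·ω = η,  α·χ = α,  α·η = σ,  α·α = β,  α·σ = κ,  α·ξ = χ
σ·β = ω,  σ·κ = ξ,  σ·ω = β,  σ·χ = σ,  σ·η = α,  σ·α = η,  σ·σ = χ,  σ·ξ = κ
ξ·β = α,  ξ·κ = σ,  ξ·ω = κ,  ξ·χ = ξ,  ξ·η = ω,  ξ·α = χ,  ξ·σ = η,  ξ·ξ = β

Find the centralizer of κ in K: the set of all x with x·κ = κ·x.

Compare row κ with column κ entry by entry.
β·κ = η = κ·β, so β commutes with κ.
σ·κ = ξ but κ·σ = α, so σ does not.
Collecting the elements that commute with κ: C(κ) = {β, η, κ, χ}.

{β, η, κ, χ}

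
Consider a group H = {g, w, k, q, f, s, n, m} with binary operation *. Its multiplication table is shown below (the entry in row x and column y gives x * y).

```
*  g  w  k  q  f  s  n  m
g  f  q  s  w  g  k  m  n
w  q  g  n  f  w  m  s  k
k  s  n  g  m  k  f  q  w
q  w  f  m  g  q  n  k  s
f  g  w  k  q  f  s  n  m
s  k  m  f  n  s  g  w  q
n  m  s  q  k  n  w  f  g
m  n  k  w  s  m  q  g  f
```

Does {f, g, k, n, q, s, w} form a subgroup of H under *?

No

q * k = m, which is not in {f, g, k, n, q, s, w}.
The subset is not closed under *, so it is not a subgroup.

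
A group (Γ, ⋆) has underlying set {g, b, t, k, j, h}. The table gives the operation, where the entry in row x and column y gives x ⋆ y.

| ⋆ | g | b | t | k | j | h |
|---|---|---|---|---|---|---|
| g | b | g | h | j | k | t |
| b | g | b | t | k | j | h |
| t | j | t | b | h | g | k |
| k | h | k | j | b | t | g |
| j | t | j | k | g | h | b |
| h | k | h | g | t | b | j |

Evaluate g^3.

g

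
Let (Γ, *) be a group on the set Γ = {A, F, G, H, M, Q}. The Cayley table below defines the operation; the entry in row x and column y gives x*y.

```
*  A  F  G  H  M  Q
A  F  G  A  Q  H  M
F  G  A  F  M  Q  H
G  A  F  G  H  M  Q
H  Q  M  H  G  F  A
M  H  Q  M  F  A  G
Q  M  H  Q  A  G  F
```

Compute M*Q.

G

Read row M, column Q: M*Q = G.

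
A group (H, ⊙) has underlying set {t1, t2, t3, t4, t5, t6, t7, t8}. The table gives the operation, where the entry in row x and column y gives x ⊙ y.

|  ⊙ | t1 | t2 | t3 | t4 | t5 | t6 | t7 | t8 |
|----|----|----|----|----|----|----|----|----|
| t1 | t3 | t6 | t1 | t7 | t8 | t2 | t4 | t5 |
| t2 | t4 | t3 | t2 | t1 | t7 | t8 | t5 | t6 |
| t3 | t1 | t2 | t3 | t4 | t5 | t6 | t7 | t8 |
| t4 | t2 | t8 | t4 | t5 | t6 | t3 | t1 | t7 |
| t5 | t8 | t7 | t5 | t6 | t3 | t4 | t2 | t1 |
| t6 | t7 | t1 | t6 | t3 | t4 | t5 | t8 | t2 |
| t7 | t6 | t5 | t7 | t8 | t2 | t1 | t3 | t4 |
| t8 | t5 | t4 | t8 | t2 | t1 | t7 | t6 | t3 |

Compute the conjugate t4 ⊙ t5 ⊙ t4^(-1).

The identity is t3. In row t4, the entry t3 sits in column t6, so t4^(-1) = t6.
t4 ⊙ t5 = t6
t6 ⊙ t6 = t5

t5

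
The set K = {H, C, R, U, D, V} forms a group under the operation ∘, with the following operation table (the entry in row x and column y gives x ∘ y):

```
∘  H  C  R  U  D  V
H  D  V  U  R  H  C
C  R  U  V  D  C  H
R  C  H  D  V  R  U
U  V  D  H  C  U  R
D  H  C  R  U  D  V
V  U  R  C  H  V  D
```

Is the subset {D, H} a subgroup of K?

Yes

{D, H} contains the identity D.
Checking products: every product of two elements of {D, H} (read from the table) lies in {D, H}, so the set is closed.
In a finite group, a nonempty closed subset is a subgroup. So {D, H} ≤ K.
(Structurally, K here is isomorphic to the symmetric group S_3.)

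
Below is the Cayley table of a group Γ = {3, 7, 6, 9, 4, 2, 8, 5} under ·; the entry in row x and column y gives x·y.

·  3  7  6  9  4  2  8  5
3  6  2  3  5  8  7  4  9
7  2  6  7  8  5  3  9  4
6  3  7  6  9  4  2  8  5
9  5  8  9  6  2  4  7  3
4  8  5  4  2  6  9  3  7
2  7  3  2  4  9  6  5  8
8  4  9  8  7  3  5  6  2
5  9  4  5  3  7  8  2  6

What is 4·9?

Read row 4, column 9: 4·9 = 2.
(Structurally, Γ here is isomorphic to the elementary abelian group (Z_2)^3.)

2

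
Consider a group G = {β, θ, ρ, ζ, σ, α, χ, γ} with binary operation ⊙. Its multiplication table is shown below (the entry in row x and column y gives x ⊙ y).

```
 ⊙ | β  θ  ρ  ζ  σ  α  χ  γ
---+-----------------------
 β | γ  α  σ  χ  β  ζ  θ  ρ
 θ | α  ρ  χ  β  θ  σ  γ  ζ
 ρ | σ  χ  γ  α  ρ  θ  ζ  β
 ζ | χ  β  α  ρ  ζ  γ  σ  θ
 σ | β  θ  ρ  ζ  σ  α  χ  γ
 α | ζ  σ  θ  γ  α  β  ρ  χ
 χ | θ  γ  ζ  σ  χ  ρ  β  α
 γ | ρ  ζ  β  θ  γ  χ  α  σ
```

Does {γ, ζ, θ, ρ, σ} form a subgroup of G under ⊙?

ζ ⊙ ρ = α, which is not in {γ, ζ, θ, ρ, σ}.
The subset is not closed under ⊙, so it is not a subgroup.
(Structurally, G here is isomorphic to the cyclic group Z_8.)

No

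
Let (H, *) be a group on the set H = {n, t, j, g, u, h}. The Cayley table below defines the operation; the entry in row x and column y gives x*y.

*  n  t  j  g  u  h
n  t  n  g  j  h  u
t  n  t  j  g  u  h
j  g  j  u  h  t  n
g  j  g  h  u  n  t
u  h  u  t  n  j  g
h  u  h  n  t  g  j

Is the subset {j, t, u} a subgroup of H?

{j, t, u} contains the identity t.
Checking products: every product of two elements of {j, t, u} (read from the table) lies in {j, t, u}, so the set is closed.
In a finite group, a nonempty closed subset is a subgroup. So {j, t, u} ≤ H.

Yes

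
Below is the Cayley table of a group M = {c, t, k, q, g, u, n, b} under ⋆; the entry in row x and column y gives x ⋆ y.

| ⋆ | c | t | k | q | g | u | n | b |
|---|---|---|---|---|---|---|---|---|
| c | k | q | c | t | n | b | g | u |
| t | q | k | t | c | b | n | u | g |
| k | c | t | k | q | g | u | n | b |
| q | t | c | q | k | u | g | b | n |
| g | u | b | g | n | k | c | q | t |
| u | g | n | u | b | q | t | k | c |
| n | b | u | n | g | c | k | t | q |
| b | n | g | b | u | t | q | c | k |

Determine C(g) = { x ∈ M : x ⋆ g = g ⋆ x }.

{b, g, k, t}

Compare row g with column g entry by entry.
t ⋆ g = b = g ⋆ t, so t commutes with g.
n ⋆ g = c but g ⋆ n = q, so n does not.
Collecting the elements that commute with g: C(g) = {b, g, k, t}.
(Structurally, M here is isomorphic to the dihedral group D_4.)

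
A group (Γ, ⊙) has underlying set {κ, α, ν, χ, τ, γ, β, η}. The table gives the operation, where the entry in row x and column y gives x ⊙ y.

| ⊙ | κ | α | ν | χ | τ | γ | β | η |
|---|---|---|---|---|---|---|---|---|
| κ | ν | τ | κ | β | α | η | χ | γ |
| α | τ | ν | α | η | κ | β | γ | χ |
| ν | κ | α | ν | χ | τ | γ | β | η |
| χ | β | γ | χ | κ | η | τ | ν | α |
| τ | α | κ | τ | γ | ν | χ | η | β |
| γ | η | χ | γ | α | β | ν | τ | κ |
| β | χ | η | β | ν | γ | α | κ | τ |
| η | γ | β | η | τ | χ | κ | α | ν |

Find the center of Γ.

An element z is central iff its row equals its column in the table.
For α: α ⊙ β = γ ≠ η = β ⊙ α, so α ∉ Z.
Checking each element this way leaves Z(Γ) = {κ, ν}.

{κ, ν}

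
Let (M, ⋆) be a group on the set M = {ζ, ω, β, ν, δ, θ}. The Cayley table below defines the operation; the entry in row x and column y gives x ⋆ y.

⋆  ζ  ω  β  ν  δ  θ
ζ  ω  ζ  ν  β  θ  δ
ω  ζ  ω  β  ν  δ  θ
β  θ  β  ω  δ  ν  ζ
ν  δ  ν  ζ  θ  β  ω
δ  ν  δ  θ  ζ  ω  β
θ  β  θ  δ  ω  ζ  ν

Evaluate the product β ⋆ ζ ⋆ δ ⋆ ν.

β ⋆ ζ = θ
θ ⋆ δ = ζ
ζ ⋆ ν = β

β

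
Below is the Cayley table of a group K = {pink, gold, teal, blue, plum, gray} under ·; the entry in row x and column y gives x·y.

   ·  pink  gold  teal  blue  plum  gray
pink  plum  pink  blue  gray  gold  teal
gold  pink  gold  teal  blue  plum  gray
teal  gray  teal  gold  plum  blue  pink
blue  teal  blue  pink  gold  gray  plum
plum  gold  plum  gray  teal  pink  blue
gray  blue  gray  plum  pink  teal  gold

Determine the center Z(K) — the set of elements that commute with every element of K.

An element z is central iff its row equals its column in the table.
For pink: pink·gray = teal ≠ blue = gray·pink, so pink ∉ Z.
Checking each element this way leaves Z(K) = {gold}.
(Structurally, K here is isomorphic to the symmetric group S_3.)

{gold}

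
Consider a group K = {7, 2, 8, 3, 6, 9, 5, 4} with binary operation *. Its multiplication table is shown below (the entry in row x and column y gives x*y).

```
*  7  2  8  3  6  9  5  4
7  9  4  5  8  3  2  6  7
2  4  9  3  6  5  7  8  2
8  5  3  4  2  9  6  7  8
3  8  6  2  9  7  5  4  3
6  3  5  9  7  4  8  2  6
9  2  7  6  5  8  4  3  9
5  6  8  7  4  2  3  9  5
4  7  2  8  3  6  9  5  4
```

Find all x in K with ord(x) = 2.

{6, 8, 9}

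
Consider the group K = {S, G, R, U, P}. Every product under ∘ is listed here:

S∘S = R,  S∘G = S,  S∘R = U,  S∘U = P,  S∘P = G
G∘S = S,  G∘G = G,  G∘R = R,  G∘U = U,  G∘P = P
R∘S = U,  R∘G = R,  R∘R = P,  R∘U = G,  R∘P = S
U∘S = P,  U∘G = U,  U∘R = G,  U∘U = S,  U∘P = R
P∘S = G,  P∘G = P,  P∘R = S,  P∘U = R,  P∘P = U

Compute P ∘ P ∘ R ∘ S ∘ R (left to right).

P ∘ P = U
U ∘ R = G
G ∘ S = S
S ∘ R = U

U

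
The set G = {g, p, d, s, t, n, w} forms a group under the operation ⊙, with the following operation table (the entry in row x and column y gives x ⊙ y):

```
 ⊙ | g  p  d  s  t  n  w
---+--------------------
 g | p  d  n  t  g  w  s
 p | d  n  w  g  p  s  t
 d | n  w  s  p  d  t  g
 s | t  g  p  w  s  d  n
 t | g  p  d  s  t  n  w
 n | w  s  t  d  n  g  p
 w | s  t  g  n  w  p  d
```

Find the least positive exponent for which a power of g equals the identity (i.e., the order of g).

The identity element is t (its row matches the header).
g^1 = g
g^2 = g ⊙ g = p
g^3 = p ⊙ g = d
g^4 = d ⊙ g = n
g^5 = n ⊙ g = w
g^6 = w ⊙ g = s
g^7 = s ⊙ g = t
The first power of g equal to the identity is g^7, so ord(g) = 7.

7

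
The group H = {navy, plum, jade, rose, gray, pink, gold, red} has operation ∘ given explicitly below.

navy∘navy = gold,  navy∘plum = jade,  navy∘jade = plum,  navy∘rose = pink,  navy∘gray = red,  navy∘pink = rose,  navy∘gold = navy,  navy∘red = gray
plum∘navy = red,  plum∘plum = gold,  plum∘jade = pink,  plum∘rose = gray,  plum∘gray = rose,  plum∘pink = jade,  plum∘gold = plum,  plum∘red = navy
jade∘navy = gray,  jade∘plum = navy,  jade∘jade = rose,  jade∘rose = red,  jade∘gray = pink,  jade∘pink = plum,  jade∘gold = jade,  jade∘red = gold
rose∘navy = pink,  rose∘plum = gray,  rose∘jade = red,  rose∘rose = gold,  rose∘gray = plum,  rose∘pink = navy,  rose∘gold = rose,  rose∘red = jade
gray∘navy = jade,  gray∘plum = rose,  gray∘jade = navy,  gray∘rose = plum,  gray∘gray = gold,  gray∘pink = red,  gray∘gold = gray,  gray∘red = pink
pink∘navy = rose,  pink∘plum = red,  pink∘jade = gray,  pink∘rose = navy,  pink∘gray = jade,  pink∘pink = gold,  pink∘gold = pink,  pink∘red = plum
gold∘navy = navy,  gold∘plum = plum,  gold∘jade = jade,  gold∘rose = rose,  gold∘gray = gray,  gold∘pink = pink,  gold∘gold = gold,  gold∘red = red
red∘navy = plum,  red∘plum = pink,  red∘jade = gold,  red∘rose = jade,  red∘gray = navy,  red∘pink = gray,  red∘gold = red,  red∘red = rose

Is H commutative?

No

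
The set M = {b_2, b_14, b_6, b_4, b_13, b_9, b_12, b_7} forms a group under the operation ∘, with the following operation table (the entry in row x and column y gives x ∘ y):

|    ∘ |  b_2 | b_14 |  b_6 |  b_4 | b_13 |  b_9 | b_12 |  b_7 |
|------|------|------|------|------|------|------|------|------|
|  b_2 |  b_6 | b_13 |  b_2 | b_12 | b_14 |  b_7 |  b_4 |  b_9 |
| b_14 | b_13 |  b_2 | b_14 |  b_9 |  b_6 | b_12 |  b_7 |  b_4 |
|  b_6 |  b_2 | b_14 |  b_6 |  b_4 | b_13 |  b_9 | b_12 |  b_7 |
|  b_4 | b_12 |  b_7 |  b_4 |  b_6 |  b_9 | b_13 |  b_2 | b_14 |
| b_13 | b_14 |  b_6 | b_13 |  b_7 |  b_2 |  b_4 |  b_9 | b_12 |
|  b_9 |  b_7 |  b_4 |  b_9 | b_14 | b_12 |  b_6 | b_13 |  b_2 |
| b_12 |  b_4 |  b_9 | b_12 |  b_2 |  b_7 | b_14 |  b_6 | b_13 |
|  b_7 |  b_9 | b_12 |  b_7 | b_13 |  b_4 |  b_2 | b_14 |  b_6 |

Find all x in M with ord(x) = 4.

Identity is b_6. Compute the order of each non-identity element by repeated multiplication:
  b_2: b_2 → b_6  (order 2)
  b_14: b_14 → b_2 → b_13 → b_6  (order 4)
  b_4: b_4 → b_6  (order 2)
  b_13: b_13 → b_2 → b_14 → b_6  (order 4)
  b_9: b_9 → b_6  (order 2)
  b_12: b_12 → b_6  (order 2)
  b_7: b_7 → b_6  (order 2)
Elements of order 4: {b_13, b_14}.

{b_13, b_14}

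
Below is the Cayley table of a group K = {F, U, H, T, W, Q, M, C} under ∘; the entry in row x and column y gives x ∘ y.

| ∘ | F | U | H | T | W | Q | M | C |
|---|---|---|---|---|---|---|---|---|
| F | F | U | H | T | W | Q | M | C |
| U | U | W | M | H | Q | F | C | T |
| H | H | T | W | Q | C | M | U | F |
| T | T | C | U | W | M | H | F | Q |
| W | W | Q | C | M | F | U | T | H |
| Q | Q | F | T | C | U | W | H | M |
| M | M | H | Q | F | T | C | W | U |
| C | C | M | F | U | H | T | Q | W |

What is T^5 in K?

T

T^1 = T
T^2 = T ∘ T = W
T^3 = W ∘ T = M
T^4 = M ∘ T = F
T^5 = F ∘ T = T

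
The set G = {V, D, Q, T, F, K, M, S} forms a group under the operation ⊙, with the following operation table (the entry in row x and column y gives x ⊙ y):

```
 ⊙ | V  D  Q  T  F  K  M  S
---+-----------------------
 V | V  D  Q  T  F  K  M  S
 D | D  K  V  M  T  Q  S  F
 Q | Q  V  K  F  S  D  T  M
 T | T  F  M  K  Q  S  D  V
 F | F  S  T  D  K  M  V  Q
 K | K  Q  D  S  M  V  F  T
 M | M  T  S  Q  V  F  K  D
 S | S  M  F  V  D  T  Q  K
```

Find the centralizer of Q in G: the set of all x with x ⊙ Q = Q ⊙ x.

{D, K, Q, V}

Compare row Q with column Q entry by entry.
D ⊙ Q = V = Q ⊙ D, so D commutes with Q.
F ⊙ Q = T but Q ⊙ F = S, so F does not.
Collecting the elements that commute with Q: C(Q) = {D, K, Q, V}.
(Structurally, G here is isomorphic to the quaternion group Q_8.)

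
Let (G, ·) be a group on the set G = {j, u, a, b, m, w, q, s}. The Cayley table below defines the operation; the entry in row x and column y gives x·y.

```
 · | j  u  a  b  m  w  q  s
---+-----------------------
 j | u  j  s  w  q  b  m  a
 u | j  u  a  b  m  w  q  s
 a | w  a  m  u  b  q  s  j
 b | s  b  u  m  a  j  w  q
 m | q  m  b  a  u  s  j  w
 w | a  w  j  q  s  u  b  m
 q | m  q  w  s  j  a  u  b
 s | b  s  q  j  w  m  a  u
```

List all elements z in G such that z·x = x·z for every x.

{m, u}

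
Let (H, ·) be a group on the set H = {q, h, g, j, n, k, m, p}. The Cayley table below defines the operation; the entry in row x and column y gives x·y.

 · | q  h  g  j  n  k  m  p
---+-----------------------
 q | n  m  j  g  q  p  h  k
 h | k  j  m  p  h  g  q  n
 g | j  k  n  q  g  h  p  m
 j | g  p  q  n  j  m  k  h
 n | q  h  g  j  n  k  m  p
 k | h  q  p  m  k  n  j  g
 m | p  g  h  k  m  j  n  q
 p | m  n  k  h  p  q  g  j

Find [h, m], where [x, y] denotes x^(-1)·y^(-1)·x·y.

Identity is n; from the table h^(-1) = p and m^(-1) = m.
p·m = g
g·h = k
k·m = j
(Structurally, H here is isomorphic to the dihedral group D_4.)

j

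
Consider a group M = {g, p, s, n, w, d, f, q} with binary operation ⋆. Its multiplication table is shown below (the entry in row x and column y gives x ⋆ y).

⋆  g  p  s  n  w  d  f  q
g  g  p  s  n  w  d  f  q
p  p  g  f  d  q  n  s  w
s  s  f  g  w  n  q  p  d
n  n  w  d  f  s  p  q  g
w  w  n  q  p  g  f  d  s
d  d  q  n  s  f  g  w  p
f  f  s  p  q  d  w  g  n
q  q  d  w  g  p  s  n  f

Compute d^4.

g

d^1 = d
d^2 = d ⋆ d = g
d^3 = g ⋆ d = d
d^4 = d ⋆ d = g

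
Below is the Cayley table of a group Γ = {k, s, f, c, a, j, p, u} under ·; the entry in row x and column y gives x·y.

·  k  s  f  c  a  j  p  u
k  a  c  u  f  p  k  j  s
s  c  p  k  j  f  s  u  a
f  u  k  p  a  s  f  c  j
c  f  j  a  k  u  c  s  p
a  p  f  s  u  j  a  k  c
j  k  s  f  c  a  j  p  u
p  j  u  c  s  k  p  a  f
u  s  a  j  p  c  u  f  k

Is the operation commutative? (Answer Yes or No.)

Yes

Check whether the table is symmetric across its main diagonal.
Every entry (row x, col y) equals the entry (row y, col x), so Γ is abelian.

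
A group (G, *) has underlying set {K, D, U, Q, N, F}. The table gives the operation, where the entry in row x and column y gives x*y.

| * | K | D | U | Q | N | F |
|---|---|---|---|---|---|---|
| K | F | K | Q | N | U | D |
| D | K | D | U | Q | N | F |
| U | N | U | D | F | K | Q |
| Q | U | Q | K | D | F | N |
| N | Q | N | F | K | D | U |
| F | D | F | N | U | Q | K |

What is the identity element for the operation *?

The identity e satisfies e*x = x for all x, so its row in the table reproduces the column headers.
Row D reads: K, D, U, Q, N, F — exactly the header order. So D is the identity.

D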